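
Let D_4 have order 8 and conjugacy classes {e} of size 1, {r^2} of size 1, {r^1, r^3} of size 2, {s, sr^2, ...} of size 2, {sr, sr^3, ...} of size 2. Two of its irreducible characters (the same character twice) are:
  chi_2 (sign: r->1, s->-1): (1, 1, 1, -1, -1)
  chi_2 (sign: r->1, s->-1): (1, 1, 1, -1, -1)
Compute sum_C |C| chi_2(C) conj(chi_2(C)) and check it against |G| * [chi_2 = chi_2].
Sum = 8 = |G| = 8; so <chi_2, chi_2> = 1 (norm-1 confirms irreducibility).

Derivation: Compute term by term over conjugacy classes (|C| * chi_2(C) * conj(chi_2(C))):
  1*(1)*conj(1) + 1*(1)*conj(1) + 2*(1)*conj(1) + 2*(-1)*conj(-1) + 2*(-1)*conj(-1)
  = (1) + (1) + (2) + (2) + (2)
  = 8.
Dividing by |G| = 8 gives 8/8 = 1, matching the row-orthogonality relation <chi_2, chi_2> = [chi_2 = chi_2].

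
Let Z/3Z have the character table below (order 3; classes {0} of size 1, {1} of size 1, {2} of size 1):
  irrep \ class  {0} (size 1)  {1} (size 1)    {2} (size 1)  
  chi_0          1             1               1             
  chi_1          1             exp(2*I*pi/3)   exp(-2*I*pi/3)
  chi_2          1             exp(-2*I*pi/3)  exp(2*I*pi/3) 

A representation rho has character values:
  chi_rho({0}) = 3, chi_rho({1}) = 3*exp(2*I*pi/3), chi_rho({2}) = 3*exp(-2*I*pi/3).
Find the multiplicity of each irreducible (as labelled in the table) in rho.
Multiplicities: chi_0: 0, chi_1: 3, chi_2: 0.

Reasoning: Use <chi_rho, chi> = (1/|G|) sum_C |C| * chi_rho(C) * conj(chi(C)) with |G| = 3 for each irreducible chi in the table:
  <chi_rho, chi_0> = (1/3)[1*(3)*conj(1) + 1*(3*exp(2*I*pi/3))*conj(1) + 1*(3*exp(-2*I*pi/3))*conj(1)]
      = (1/3)[(3) + (3*exp(2*I*pi/3)) + (3*exp(-2*I*pi/3))] = 0/3 = 0
  <chi_rho, chi_1> = (1/3)[1*(3)*conj(1) + 1*(3*exp(2*I*pi/3))*conj(exp(2*I*pi/3)) + 1*(3*exp(-2*I*pi/3))*conj(exp(-2*I*pi/3))]
      = (1/3)[(3) + (3) + (3)] = 9/3 = 3
  <chi_rho, chi_2> = (1/3)[1*(3)*conj(1) + 1*(3*exp(2*I*pi/3))*conj(exp(-2*I*pi/3)) + 1*(3*exp(-2*I*pi/3))*conj(exp(2*I*pi/3))]
      = (1/3)[(3) + (3*exp(-2*I*pi/3)) + (3*exp(2*I*pi/3))] = 0/3 = 0
(Exp terms are combined using exp(i*s)*conj(exp(i*t)) = exp(i*(s-t)), and sums of them are collapsed using the identity that for every m > 1 the m distinct m-th roots of unity sum to 0, e.g. 1 + exp(2*I*pi/3) + exp(-2*I*pi/3) = 0.)
Dimension check: dim(rho) = sum (mult * dim) = 0*1 + 3*1 + 0*1 = 3 = chi_rho(e) = 3.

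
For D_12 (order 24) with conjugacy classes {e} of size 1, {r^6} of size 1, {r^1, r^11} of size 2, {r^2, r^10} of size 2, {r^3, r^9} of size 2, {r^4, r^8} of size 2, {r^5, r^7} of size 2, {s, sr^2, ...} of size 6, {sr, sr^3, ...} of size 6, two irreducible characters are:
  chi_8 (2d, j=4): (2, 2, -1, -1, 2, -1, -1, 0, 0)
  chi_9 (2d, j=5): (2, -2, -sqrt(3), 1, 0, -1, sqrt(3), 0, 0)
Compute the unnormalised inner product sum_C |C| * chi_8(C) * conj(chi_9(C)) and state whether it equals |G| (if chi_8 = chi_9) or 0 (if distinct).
Sum = 0; so <chi_8, chi_9> = 0 (distinct irreducibles are orthogonal).

Derivation: Compute term by term over conjugacy classes (|C| * chi_8(C) * conj(chi_9(C))):
  1*(2)*conj(2) + 1*(2)*conj(-2) + 2*(-1)*conj(-sqrt(3)) + 2*(-1)*conj(1) + 2*(2)*conj(0) + 2*(-1)*conj(-1) + 2*(-1)*conj(sqrt(3)) + 6*(0)*conj(0) + 6*(0)*conj(0)
  = (4) + (-4) + (2*sqrt(3)) + (-2) + (0) + (2) + (-2*sqrt(3)) + (0) + (0)
  = 0.
Dividing by |G| = 24 gives 0/24 = 0, matching the row-orthogonality relation <chi_8, chi_9> = [chi_8 = chi_9].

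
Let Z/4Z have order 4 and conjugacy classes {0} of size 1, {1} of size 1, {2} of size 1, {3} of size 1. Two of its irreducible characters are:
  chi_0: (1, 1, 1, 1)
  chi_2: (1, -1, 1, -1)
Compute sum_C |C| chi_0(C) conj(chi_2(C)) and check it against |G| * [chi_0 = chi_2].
Sum = 0; so <chi_0, chi_2> = 0 (distinct irreducibles are orthogonal).

Proof sketch: Compute term by term over conjugacy classes (|C| * chi_0(C) * conj(chi_2(C))):
  1*(1)*conj(1) + 1*(1)*conj(-1) + 1*(1)*conj(1) + 1*(1)*conj(-1)
  = (1) + (-1) + (1) + (-1)
  = 0.
(Exp terms are combined using exp(i*s)*conj(exp(i*t)) = exp(i*(s-t)), and sums of them are collapsed using the identity that for every m > 1 the m distinct m-th roots of unity sum to 0, e.g. 1 + exp(2*I*pi/3) + exp(-2*I*pi/3) = 0.)
Dividing by |G| = 4 gives 0/4 = 0, matching the row-orthogonality relation <chi_0, chi_2> = [chi_0 = chi_2].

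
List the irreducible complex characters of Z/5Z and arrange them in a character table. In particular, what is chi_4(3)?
Character table of Z/5Z (irreps indexed chi_0,...,chi_4 with chi_k(m) = zeta_5^(k*m), zeta_5 = exp(2*pi*i/5)):
  irrep \ class  {0} (size 1)  {1} (size 1)    {2} (size 1)    {3} (size 1)    {4} (size 1)  
  chi_0          1             1               1               1               1             
  chi_1          1             exp(2*I*pi/5)   exp(4*I*pi/5)   exp(-4*I*pi/5)  exp(-2*I*pi/5)
  chi_2          1             exp(4*I*pi/5)   exp(-2*I*pi/5)  exp(2*I*pi/5)   exp(-4*I*pi/5)
  chi_3          1             exp(-4*I*pi/5)  exp(2*I*pi/5)   exp(-2*I*pi/5)  exp(4*I*pi/5) 
  chi_4          1             exp(-2*I*pi/5)  exp(-4*I*pi/5)  exp(4*I*pi/5)   exp(2*I*pi/5) 

Spot check: chi_4(3) = zeta_5^(4*3) = zeta_5^12 = exp(4*I*pi/5).

Proof sketch: Z/5Z is abelian, so all 5 irreducible complex representations are 1-dimensional. They are given by chi_k(m) = zeta_5^(k*m) for k = 0,...,4. Row orthogonality: sum_m chi_k(m) conj(chi_l(m)) = 5 * [k = l].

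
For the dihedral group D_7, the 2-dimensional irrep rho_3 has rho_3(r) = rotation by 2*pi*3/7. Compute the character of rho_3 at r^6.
chi_{rho_3}(r^6) = 2*cos(2*pi*3*6/7) = -2*cos(pi/7)

Justification: rho_3(r^6) is rotation by angle 2*pi*3*6/7, whose trace is 2*cos(2*pi*3*6/7) = -2*cos(pi/7).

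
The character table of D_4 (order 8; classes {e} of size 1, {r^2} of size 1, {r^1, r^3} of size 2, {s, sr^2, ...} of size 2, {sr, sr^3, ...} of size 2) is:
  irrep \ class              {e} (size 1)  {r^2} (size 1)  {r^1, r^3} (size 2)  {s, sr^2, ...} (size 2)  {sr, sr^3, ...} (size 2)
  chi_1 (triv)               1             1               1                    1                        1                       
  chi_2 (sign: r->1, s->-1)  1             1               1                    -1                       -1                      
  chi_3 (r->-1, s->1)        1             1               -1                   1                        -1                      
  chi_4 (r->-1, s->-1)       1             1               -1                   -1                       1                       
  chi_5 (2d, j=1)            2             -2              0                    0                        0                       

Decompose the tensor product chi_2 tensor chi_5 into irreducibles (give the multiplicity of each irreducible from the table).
chi_2 tensor chi_5 = chi_5 (all other irreducibles have multiplicity 0).

Solution. The character of a tensor product is the pointwise product (chi_2 * chi_5)(C) = chi_2(C) * chi_5(C):
  {e}: (1)*(2), {r^2}: (1)*(-2), {r^1, r^3}: (1)*(0), {s, sr^2, ...}: (-1)*(0), {sr, sr^3, ...}: (-1)*(0)
so (chi_2 * chi_5) takes values
  {e} -> 2, {r^2} -> -2, {r^1, r^3} -> 0, {s, sr^2, ...} -> 0, {sr, sr^3, ...} -> 0.
Now take the inner product of this character with each irreducible chi from the table, <chi_2*chi_5, chi> = (1/8) sum_C |C| (chi_2*chi_5)(C) conj(chi(C)):
  <chi_2*chi_5, chi_1> = (1/8)[1*(2)*conj(1) + 1*(-2)*conj(1) + 2*(0)*conj(1) + 2*(0)*conj(1) + 2*(0)*conj(1)]
      = (1/8)[(2) + (-2) + (0) + (0) + (0)] = 0/8 = 0
  <chi_2*chi_5, chi_2> = (1/8)[1*(2)*conj(1) + 1*(-2)*conj(1) + 2*(0)*conj(1) + 2*(0)*conj(-1) + 2*(0)*conj(-1)]
      = (1/8)[(2) + (-2) + (0) + (0) + (0)] = 0/8 = 0
  <chi_2*chi_5, chi_3> = (1/8)[1*(2)*conj(1) + 1*(-2)*conj(1) + 2*(0)*conj(-1) + 2*(0)*conj(1) + 2*(0)*conj(-1)]
      = (1/8)[(2) + (-2) + (0) + (0) + (0)] = 0/8 = 0
  <chi_2*chi_5, chi_4> = (1/8)[1*(2)*conj(1) + 1*(-2)*conj(1) + 2*(0)*conj(-1) + 2*(0)*conj(-1) + 2*(0)*conj(1)]
      = (1/8)[(2) + (-2) + (0) + (0) + (0)] = 0/8 = 0
  <chi_2*chi_5, chi_5> = (1/8)[1*(2)*conj(2) + 1*(-2)*conj(-2) + 2*(0)*conj(0) + 2*(0)*conj(0) + 2*(0)*conj(0)]
      = (1/8)[(4) + (4) + (0) + (0) + (0)] = 8/8 = 1
Hence the multiplicities are chi_5: 1. Dimension check: dim(chi_2)*dim(chi_5) = 1*2 = 2 and sum (mult * dim) = 1*2 = 2.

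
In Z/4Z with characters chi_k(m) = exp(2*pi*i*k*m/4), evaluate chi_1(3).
chi_1(3) = zeta_4^3 = -I

Justification: chi_1(3) = zeta_4^(1*3) = zeta_4^3. Since zeta_4^4 = 1, this equals zeta_4^3 = exp(2*pi*i*3/4) = -I.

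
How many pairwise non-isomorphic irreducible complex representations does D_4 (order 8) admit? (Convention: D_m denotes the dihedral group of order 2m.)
5

Details: The number of irreducible complex representations of a finite group equals its number of conjugacy classes. D_4 has 5 conjugacy classes (n/2 + 3 for n even), so D_4 (order 8) has exactly 5 irreducible complex representations.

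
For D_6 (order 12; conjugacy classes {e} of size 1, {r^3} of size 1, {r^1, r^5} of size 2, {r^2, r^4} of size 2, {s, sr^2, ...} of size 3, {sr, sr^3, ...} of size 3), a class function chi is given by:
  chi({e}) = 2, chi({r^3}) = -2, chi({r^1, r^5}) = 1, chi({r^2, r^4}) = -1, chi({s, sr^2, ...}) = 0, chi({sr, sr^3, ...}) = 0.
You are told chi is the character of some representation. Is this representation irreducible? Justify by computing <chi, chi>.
Irreducible: <chi, chi> = 1.

<chi, chi> = (1/|G|) sum_C |C| * |chi(C)|^2 = (1/12)[1*|2|^2 + 1*|-2|^2 + 2*|1|^2 + 2*|-1|^2 + 3*|0|^2 + 3*|0|^2]
  = (1/12)[(4) + (4) + (2) + (2) + (0) + (0)] = 12/12 = 1.
A character is irreducible iff <chi, chi> = 1, so this representation is irreducible.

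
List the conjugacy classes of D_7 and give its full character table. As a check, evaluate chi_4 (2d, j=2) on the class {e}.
Conjugacy classes: {e} of size 1, {r^1, r^6} of size 2, {r^2, r^5} of size 2, {r^3, r^4} of size 2, {s, sr, ..., sr^6} of size 7.
Character table:
  irrep \ class              {e} (size 1)  {r^1, r^6} (size 2)  {r^2, r^5} (size 2)  {r^3, r^4} (size 2)  {s, sr, ..., sr^6} (size 7)
  chi_1 (triv)               1             1                    1                    1                    1                          
  chi_2 (sign: r->1, s->-1)  1             1                    1                    1                    -1                         
  chi_3 (2d, j=1)            2             2*cos(2*pi/7)        -2*cos(3*pi/7)       -2*cos(pi/7)         0                          
  chi_4 (2d, j=2)            2             -2*cos(3*pi/7)       -2*cos(pi/7)         2*cos(2*pi/7)        0                          
  chi_5 (2d, j=3)            2             -2*cos(pi/7)         2*cos(2*pi/7)        -2*cos(3*pi/7)       0                          

Spot check: chi_4 (2d, j=2) on {e} = 2.

Why: D_7 has order 2*7 = 14 with 5 conjugacy classes, hence 5 irreducibles. Sum of squared dims 1 + 1 + 4 + 4 + 4 = 14 = |G|. Linear characters come from the abelianisation; the 2-dimensional irreps have character r^k -> 2*cos(2*pi*j*k/7), reflections -> 0.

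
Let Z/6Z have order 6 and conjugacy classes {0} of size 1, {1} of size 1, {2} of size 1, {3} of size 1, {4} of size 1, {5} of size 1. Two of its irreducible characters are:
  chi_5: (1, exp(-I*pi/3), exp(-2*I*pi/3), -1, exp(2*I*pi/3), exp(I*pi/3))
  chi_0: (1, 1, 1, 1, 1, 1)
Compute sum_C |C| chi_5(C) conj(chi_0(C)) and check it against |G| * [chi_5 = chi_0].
Sum = 0; so <chi_5, chi_0> = 0 (distinct irreducibles are orthogonal).

Details: Compute term by term over conjugacy classes (|C| * chi_5(C) * conj(chi_0(C))):
  1*(1)*conj(1) + 1*(exp(-I*pi/3))*conj(1) + 1*(exp(-2*I*pi/3))*conj(1) + 1*(-1)*conj(1) + 1*(exp(2*I*pi/3))*conj(1) + 1*(exp(I*pi/3))*conj(1)
  = (1) + (exp(-I*pi/3)) + (exp(-2*I*pi/3)) + (-1) + (exp(2*I*pi/3)) + (exp(I*pi/3))
  = 0.
(Exp terms are combined using exp(i*s)*conj(exp(i*t)) = exp(i*(s-t)), and sums of them are collapsed using the identity that for every m > 1 the m distinct m-th roots of unity sum to 0, e.g. 1 + exp(2*I*pi/3) + exp(-2*I*pi/3) = 0.)
Dividing by |G| = 6 gives 0/6 = 0, matching the row-orthogonality relation <chi_5, chi_0> = [chi_5 = chi_0].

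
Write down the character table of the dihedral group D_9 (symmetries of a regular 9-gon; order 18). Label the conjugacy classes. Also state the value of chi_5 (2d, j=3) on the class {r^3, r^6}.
Conjugacy classes: {e} of size 1, {r^1, r^8} of size 2, {r^2, r^7} of size 2, {r^3, r^6} of size 2, {r^4, r^5} of size 2, {s, sr, ..., sr^8} of size 9.
Character table:
  irrep \ class              {e} (size 1)  {r^1, r^8} (size 2)  {r^2, r^7} (size 2)  {r^3, r^6} (size 2)  {r^4, r^5} (size 2)  {s, sr, ..., sr^8} (size 9)
  chi_1 (triv)               1             1                    1                    1                    1                    1                          
  chi_2 (sign: r->1, s->-1)  1             1                    1                    1                    1                    -1                         
  chi_3 (2d, j=1)            2             2*cos(2*pi/9)        2*cos(4*pi/9)        -1                   -2*cos(pi/9)         0                          
  chi_4 (2d, j=2)            2             2*cos(4*pi/9)        -2*cos(pi/9)         -1                   2*cos(2*pi/9)        0                          
  chi_5 (2d, j=3)            2             -1                   -1                   2                    -1                   0                          
  chi_6 (2d, j=4)            2             -2*cos(pi/9)         2*cos(2*pi/9)        -1                   2*cos(4*pi/9)        0                          

Spot check: chi_5 (2d, j=3) on {r^3, r^6} = 2.

Working: D_9 has order 2*9 = 18 with 6 conjugacy classes, hence 6 irreducibles. Sum of squared dims 1 + 1 + 4 + 4 + 4 + 4 = 18 = |G|. Linear characters come from the abelianisation; the 2-dimensional irreps have character r^k -> 2*cos(2*pi*j*k/9), reflections -> 0.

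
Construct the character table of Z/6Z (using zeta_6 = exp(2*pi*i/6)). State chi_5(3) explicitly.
Character table of Z/6Z (irreps indexed chi_0,...,chi_5 with chi_k(m) = zeta_6^(k*m), zeta_6 = exp(2*pi*i/6)):
  irrep \ class  {0} (size 1)  {1} (size 1)    {2} (size 1)    {3} (size 1)  {4} (size 1)    {5} (size 1)  
  chi_0          1             1               1               1             1               1             
  chi_1          1             exp(I*pi/3)     exp(2*I*pi/3)   -1            exp(-2*I*pi/3)  exp(-I*pi/3)  
  chi_2          1             exp(2*I*pi/3)   exp(-2*I*pi/3)  1             exp(2*I*pi/3)   exp(-2*I*pi/3)
  chi_3          1             -1              1               -1            1               -1            
  chi_4          1             exp(-2*I*pi/3)  exp(2*I*pi/3)   1             exp(-2*I*pi/3)  exp(2*I*pi/3) 
  chi_5          1             exp(-I*pi/3)    exp(-2*I*pi/3)  -1            exp(2*I*pi/3)   exp(I*pi/3)   

Spot check: chi_5(3) = zeta_6^(5*3) = zeta_6^15 = -1.

Why: Z/6Z is abelian, so all 6 irreducible complex representations are 1-dimensional. They are given by chi_k(m) = zeta_6^(k*m) for k = 0,...,5. Row orthogonality: sum_m chi_k(m) conj(chi_l(m)) = 6 * [k = l].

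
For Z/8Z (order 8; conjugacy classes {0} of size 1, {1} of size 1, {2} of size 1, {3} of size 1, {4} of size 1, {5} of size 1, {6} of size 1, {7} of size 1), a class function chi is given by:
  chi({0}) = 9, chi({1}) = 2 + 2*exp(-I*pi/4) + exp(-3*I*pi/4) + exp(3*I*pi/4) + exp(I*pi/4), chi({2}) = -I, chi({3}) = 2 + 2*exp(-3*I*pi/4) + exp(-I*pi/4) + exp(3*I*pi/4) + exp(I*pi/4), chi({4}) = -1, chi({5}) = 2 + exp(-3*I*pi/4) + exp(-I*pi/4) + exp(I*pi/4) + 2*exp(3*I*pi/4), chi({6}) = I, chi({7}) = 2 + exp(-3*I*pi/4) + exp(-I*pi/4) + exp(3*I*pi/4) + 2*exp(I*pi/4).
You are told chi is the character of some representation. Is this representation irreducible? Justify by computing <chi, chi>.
Not irreducible (reducible): <chi, chi> = 13 > 1.

<chi, chi> = (1/|G|) sum_C |C| * |chi(C)|^2 = (1/8)[1*|9|^2 + 1*|2 + 2*exp(-I*pi/4) + exp(-3*I*pi/4) + exp(3*I*pi/4) + exp(I*pi/4)|^2 + 1*|-I|^2 + 1*|2 + 2*exp(-3*I*pi/4) + exp(-I*pi/4) + exp(3*I*pi/4) + exp(I*pi/4)|^2 + 1*|-1|^2 + 1*|2 + exp(-3*I*pi/4) + exp(-I*pi/4) + exp(I*pi/4) + 2*exp(3*I*pi/4)|^2 + 1*|I|^2 + 1*|2 + exp(-3*I*pi/4) + exp(-I*pi/4) + exp(3*I*pi/4) + 2*exp(I*pi/4)|^2]
  = (1/8)[(81) + (5 + 6*exp(-I*pi/4) + 4*exp(-3*I*pi/4) + 4*exp(3*I*pi/4) + 6*exp(I*pi/4)) + (1) + (5 + 6*exp(-3*I*pi/4) + 4*exp(-I*pi/4) + 4*exp(I*pi/4) + 6*exp(3*I*pi/4)) + (1) + (5 + 6*exp(-3*I*pi/4) + 4*exp(-I*pi/4) + 4*exp(I*pi/4) + 6*exp(3*I*pi/4)) + (1) + (5 + 6*exp(-I*pi/4) + 4*exp(-3*I*pi/4) + 4*exp(3*I*pi/4) + 6*exp(I*pi/4))] = 104/8 = 13.
(Exp terms are combined using exp(i*s)*conj(exp(i*t)) = exp(i*(s-t)), and sums of them are collapsed using the identity that for every m > 1 the m distinct m-th roots of unity sum to 0, e.g. 1 + exp(2*I*pi/3) + exp(-2*I*pi/3) = 0.)
A character is irreducible iff <chi, chi> = 1, so this representation is reducible.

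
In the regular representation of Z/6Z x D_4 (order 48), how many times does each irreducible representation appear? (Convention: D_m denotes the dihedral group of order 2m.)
Each irreducible V_i of dimension d_i appears with multiplicity d_i, i.e. rho_reg = (direct sum over all irreducibles V_i) d_i V_i. The irreducible dimensions for Z/6Z x D_4 are 1, 1, 1, 1, 1, 1, 1, 1, 1, 1, 1, 1, 1, 1, 1, 1, 1, 1, 1, 1, 1, 1, 1, 1, 2, 2, 2, 2, 2, 2: 24 irreducibles of dimension 1, each with multiplicity 1; 6 irreducibles of dimension 2, each with multiplicity 2. Total dimension 24*1*1 + 6*2*2 = 48 = |G|.

Solution. General theorem: in the regular representation of a finite group G, each irreducible appears with multiplicity equal to its dimension. Check: dim(rho_reg) = sum d_i^2 = 1 + 1 + 1 + 1 + 1 + 1 + 1 + 1 + 1 + 1 + 1 + 1 + 1 + 1 + 1 + 1 + 1 + 1 + 1 + 1 + 1 + 1 + 1 + 1 + 4 + 4 + 4 + 4 + 4 + 4 = 48 = |G|.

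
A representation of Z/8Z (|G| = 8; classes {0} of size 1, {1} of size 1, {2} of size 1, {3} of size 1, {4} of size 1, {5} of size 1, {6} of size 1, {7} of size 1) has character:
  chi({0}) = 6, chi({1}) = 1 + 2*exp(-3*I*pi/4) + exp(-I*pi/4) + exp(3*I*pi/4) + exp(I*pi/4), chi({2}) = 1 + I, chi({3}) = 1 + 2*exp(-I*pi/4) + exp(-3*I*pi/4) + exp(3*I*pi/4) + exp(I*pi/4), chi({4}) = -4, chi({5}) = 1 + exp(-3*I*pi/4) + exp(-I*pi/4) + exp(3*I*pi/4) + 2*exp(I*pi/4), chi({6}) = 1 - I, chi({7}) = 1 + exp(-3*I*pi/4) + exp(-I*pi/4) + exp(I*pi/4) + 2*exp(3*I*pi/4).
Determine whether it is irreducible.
Not irreducible (reducible): <chi, chi> = 8 > 1.

Working: <chi, chi> = (1/|G|) sum_C |C| * |chi(C)|^2 = (1/8)[1*|6|^2 + 1*|1 + 2*exp(-3*I*pi/4) + exp(-I*pi/4) + exp(3*I*pi/4) + exp(I*pi/4)|^2 + 1*|1 + I|^2 + 1*|1 + 2*exp(-I*pi/4) + exp(-3*I*pi/4) + exp(3*I*pi/4) + exp(I*pi/4)|^2 + 1*|-4|^2 + 1*|1 + exp(-3*I*pi/4) + exp(-I*pi/4) + exp(3*I*pi/4) + 2*exp(I*pi/4)|^2 + 1*|1 - I|^2 + 1*|1 + exp(-3*I*pi/4) + exp(-I*pi/4) + exp(I*pi/4) + 2*exp(3*I*pi/4)|^2]
  = (1/8)[(36) + (2 + 3*exp(-3*I*pi/4) + 2*exp(-I*pi/4) + 2*exp(I*pi/4) + 3*exp(3*I*pi/4)) + (2) + (2 + 3*exp(-I*pi/4) + 2*exp(-3*I*pi/4) + 2*exp(3*I*pi/4) + 3*exp(I*pi/4)) + (16) + (2 + 3*exp(-I*pi/4) + 2*exp(-3*I*pi/4) + 2*exp(3*I*pi/4) + 3*exp(I*pi/4)) + (2) + (2 + 3*exp(-3*I*pi/4) + 2*exp(-I*pi/4) + 2*exp(I*pi/4) + 3*exp(3*I*pi/4))] = 64/8 = 8.
(Exp terms are combined using exp(i*s)*conj(exp(i*t)) = exp(i*(s-t)), and sums of them are collapsed using the identity that for every m > 1 the m distinct m-th roots of unity sum to 0, e.g. 1 + exp(2*I*pi/3) + exp(-2*I*pi/3) = 0.)
A character is irreducible iff <chi, chi> = 1, so this representation is reducible.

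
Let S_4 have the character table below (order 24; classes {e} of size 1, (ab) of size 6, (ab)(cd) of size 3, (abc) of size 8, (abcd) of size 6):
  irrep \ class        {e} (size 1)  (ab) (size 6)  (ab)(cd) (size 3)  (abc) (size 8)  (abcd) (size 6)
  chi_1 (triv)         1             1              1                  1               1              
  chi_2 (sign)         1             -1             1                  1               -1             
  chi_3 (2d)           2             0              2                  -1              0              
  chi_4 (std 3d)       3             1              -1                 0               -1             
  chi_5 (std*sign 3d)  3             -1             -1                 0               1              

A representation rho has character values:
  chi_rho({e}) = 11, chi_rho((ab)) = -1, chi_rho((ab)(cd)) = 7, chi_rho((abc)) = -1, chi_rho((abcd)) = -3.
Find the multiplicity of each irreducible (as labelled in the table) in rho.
Multiplicities: chi_1: 0, chi_2: 2, chi_3: 3, chi_4: 1, chi_5: 0.

Proof sketch: Use <chi_rho, chi> = (1/|G|) sum_C |C| * chi_rho(C) * conj(chi(C)) with |G| = 24 for each irreducible chi in the table:
  <chi_rho, chi_1> = (1/24)[1*(11)*conj(1) + 6*(-1)*conj(1) + 3*(7)*conj(1) + 8*(-1)*conj(1) + 6*(-3)*conj(1)]
      = (1/24)[(11) + (-6) + (21) + (-8) + (-18)] = 0/24 = 0
  <chi_rho, chi_2> = (1/24)[1*(11)*conj(1) + 6*(-1)*conj(-1) + 3*(7)*conj(1) + 8*(-1)*conj(1) + 6*(-3)*conj(-1)]
      = (1/24)[(11) + (6) + (21) + (-8) + (18)] = 48/24 = 2
  <chi_rho, chi_3> = (1/24)[1*(11)*conj(2) + 6*(-1)*conj(0) + 3*(7)*conj(2) + 8*(-1)*conj(-1) + 6*(-3)*conj(0)]
      = (1/24)[(22) + (0) + (42) + (8) + (0)] = 72/24 = 3
  <chi_rho, chi_4> = (1/24)[1*(11)*conj(3) + 6*(-1)*conj(1) + 3*(7)*conj(-1) + 8*(-1)*conj(0) + 6*(-3)*conj(-1)]
      = (1/24)[(33) + (-6) + (-21) + (0) + (18)] = 24/24 = 1
  <chi_rho, chi_5> = (1/24)[1*(11)*conj(3) + 6*(-1)*conj(-1) + 3*(7)*conj(-1) + 8*(-1)*conj(0) + 6*(-3)*conj(1)]
      = (1/24)[(33) + (6) + (-21) + (0) + (-18)] = 0/24 = 0
Dimension check: dim(rho) = sum (mult * dim) = 0*1 + 2*1 + 3*2 + 1*3 + 0*3 = 11 = chi_rho(e) = 11.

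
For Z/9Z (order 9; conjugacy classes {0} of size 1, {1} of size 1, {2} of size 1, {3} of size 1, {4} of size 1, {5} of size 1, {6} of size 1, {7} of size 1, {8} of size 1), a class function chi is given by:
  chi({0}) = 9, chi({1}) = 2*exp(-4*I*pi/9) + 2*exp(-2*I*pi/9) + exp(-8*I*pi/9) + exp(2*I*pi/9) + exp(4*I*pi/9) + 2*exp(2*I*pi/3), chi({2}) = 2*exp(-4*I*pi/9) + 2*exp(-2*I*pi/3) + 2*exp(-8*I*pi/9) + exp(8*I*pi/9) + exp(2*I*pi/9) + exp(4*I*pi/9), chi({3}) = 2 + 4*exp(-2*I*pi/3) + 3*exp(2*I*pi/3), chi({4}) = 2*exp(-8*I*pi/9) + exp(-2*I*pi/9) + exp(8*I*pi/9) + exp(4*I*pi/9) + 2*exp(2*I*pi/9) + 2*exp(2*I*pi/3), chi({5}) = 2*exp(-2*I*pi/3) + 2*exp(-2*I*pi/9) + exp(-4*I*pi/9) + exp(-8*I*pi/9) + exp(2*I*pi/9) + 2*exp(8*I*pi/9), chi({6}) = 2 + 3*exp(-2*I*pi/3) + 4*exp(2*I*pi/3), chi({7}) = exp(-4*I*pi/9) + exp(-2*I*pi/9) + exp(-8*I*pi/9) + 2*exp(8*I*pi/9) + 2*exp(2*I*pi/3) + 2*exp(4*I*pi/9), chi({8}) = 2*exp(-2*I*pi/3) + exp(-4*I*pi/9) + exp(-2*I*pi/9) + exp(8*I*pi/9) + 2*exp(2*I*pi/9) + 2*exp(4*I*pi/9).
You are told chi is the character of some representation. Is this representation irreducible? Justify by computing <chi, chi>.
Not irreducible (reducible): <chi, chi> = 15 > 1.

Proof sketch: <chi, chi> = (1/|G|) sum_C |C| * |chi(C)|^2 = (1/9)[1*|9|^2 + 1*|2*exp(-4*I*pi/9) + 2*exp(-2*I*pi/9) + exp(-8*I*pi/9) + exp(2*I*pi/9) + exp(4*I*pi/9) + 2*exp(2*I*pi/3)|^2 + 1*|2*exp(-4*I*pi/9) + 2*exp(-2*I*pi/3) + 2*exp(-8*I*pi/9) + exp(8*I*pi/9) + exp(2*I*pi/9) + exp(4*I*pi/9)|^2 + 1*|2 + 4*exp(-2*I*pi/3) + 3*exp(2*I*pi/3)|^2 + 1*|2*exp(-8*I*pi/9) + exp(-2*I*pi/9) + exp(8*I*pi/9) + exp(4*I*pi/9) + 2*exp(2*I*pi/9) + 2*exp(2*I*pi/3)|^2 + 1*|2*exp(-2*I*pi/3) + 2*exp(-2*I*pi/9) + exp(-4*I*pi/9) + exp(-8*I*pi/9) + exp(2*I*pi/9) + 2*exp(8*I*pi/9)|^2 + 1*|2 + 3*exp(-2*I*pi/3) + 4*exp(2*I*pi/3)|^2 + 1*|exp(-4*I*pi/9) + exp(-2*I*pi/9) + exp(-8*I*pi/9) + 2*exp(8*I*pi/9) + 2*exp(2*I*pi/3) + 2*exp(4*I*pi/9)|^2 + 1*|2*exp(-2*I*pi/3) + exp(-4*I*pi/9) + exp(-2*I*pi/9) + exp(8*I*pi/9) + 2*exp(2*I*pi/9) + 2*exp(4*I*pi/9)|^2]
  = (1/9)[(81) + (15 + 8*exp(-4*I*pi/9) + 7*exp(-2*I*pi/3) + 7*exp(-2*I*pi/9) + 11*exp(-8*I*pi/9) + 11*exp(8*I*pi/9) + 7*exp(2*I*pi/9) + 7*exp(2*I*pi/3) + 8*exp(4*I*pi/9)) + (15 + 11*exp(-2*I*pi/9) + 7*exp(-4*I*pi/9) + 7*exp(-2*I*pi/3) + 8*exp(-8*I*pi/9) + 8*exp(8*I*pi/9) + 7*exp(2*I*pi/3) + 7*exp(4*I*pi/9) + 11*exp(2*I*pi/9)) + (3) + (15 + 11*exp(-4*I*pi/9) + 7*exp(-2*I*pi/3) + 8*exp(-2*I*pi/9) + 7*exp(-8*I*pi/9) + 7*exp(8*I*pi/9) + 8*exp(2*I*pi/9) + 7*exp(2*I*pi/3) + 11*exp(4*I*pi/9)) + (15 + 11*exp(-4*I*pi/9) + 7*exp(-2*I*pi/3) + 8*exp(-2*I*pi/9) + 7*exp(-8*I*pi/9) + 7*exp(8*I*pi/9) + 8*exp(2*I*pi/9) + 7*exp(2*I*pi/3) + 11*exp(4*I*pi/9)) + (3) + (15 + 11*exp(-2*I*pi/9) + 7*exp(-4*I*pi/9) + 7*exp(-2*I*pi/3) + 8*exp(-8*I*pi/9) + 8*exp(8*I*pi/9) + 7*exp(2*I*pi/3) + 7*exp(4*I*pi/9) + 11*exp(2*I*pi/9)) + (15 + 8*exp(-4*I*pi/9) + 7*exp(-2*I*pi/3) + 7*exp(-2*I*pi/9) + 11*exp(-8*I*pi/9) + 11*exp(8*I*pi/9) + 7*exp(2*I*pi/9) + 7*exp(2*I*pi/3) + 8*exp(4*I*pi/9))] = 135/9 = 15.
(Exp terms are combined using exp(i*s)*conj(exp(i*t)) = exp(i*(s-t)), and sums of them are collapsed using the identity that for every m > 1 the m distinct m-th roots of unity sum to 0, e.g. 1 + exp(2*I*pi/3) + exp(-2*I*pi/3) = 0.)
A character is irreducible iff <chi, chi> = 1, so this representation is reducible.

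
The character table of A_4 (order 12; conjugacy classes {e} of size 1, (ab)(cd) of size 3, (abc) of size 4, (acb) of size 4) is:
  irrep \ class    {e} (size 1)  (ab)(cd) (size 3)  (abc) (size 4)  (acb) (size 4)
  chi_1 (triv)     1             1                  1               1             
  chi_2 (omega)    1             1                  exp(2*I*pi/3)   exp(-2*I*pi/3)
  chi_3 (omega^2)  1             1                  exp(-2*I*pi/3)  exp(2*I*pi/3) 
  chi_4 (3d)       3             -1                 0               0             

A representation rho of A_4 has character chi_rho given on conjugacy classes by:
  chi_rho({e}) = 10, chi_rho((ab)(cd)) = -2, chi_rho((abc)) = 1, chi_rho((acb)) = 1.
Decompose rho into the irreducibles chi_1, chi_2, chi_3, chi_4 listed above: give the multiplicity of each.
Multiplicities: chi_1: 1, chi_2: 0, chi_3: 0, chi_4: 3.

Proof sketch: Use <chi_rho, chi> = (1/|G|) sum_C |C| * chi_rho(C) * conj(chi(C)) with |G| = 12 for each irreducible chi in the table:
  <chi_rho, chi_1> = (1/12)[1*(10)*conj(1) + 3*(-2)*conj(1) + 4*(1)*conj(1) + 4*(1)*conj(1)]
      = (1/12)[(10) + (-6) + (4) + (4)] = 12/12 = 1
  <chi_rho, chi_2> = (1/12)[1*(10)*conj(1) + 3*(-2)*conj(1) + 4*(1)*conj(exp(2*I*pi/3)) + 4*(1)*conj(exp(-2*I*pi/3))]
      = (1/12)[(10) + (-6) + (4*exp(-2*I*pi/3)) + (4*exp(2*I*pi/3))] = 0/12 = 0
  <chi_rho, chi_3> = (1/12)[1*(10)*conj(1) + 3*(-2)*conj(1) + 4*(1)*conj(exp(-2*I*pi/3)) + 4*(1)*conj(exp(2*I*pi/3))]
      = (1/12)[(10) + (-6) + (4*exp(2*I*pi/3)) + (4*exp(-2*I*pi/3))] = 0/12 = 0
  <chi_rho, chi_4> = (1/12)[1*(10)*conj(3) + 3*(-2)*conj(-1) + 4*(1)*conj(0) + 4*(1)*conj(0)]
      = (1/12)[(30) + (6) + (0) + (0)] = 36/12 = 3
(Exp terms are combined using exp(i*s)*conj(exp(i*t)) = exp(i*(s-t)), and sums of them are collapsed using the identity that for every m > 1 the m distinct m-th roots of unity sum to 0, e.g. 1 + exp(2*I*pi/3) + exp(-2*I*pi/3) = 0.)
Dimension check: dim(rho) = sum (mult * dim) = 1*1 + 0*1 + 0*1 + 3*3 = 10 = chi_rho(e) = 10.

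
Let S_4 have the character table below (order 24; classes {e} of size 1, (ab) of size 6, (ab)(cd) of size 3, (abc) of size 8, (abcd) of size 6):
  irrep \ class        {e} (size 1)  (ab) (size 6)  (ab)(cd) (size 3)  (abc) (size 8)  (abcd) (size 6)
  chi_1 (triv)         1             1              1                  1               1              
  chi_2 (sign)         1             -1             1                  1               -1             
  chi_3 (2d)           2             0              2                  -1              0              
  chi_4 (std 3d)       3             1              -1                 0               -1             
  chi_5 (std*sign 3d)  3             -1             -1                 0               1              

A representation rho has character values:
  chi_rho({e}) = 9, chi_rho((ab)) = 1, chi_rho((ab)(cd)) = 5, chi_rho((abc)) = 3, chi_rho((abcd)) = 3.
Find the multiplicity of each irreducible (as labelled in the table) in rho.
Multiplicities: chi_1: 3, chi_2: 1, chi_3: 1, chi_4: 0, chi_5: 1.

Reasoning: Use <chi_rho, chi> = (1/|G|) sum_C |C| * chi_rho(C) * conj(chi(C)) with |G| = 24 for each irreducible chi in the table:
  <chi_rho, chi_1> = (1/24)[1*(9)*conj(1) + 6*(1)*conj(1) + 3*(5)*conj(1) + 8*(3)*conj(1) + 6*(3)*conj(1)]
      = (1/24)[(9) + (6) + (15) + (24) + (18)] = 72/24 = 3
  <chi_rho, chi_2> = (1/24)[1*(9)*conj(1) + 6*(1)*conj(-1) + 3*(5)*conj(1) + 8*(3)*conj(1) + 6*(3)*conj(-1)]
      = (1/24)[(9) + (-6) + (15) + (24) + (-18)] = 24/24 = 1
  <chi_rho, chi_3> = (1/24)[1*(9)*conj(2) + 6*(1)*conj(0) + 3*(5)*conj(2) + 8*(3)*conj(-1) + 6*(3)*conj(0)]
      = (1/24)[(18) + (0) + (30) + (-24) + (0)] = 24/24 = 1
  <chi_rho, chi_4> = (1/24)[1*(9)*conj(3) + 6*(1)*conj(1) + 3*(5)*conj(-1) + 8*(3)*conj(0) + 6*(3)*conj(-1)]
      = (1/24)[(27) + (6) + (-15) + (0) + (-18)] = 0/24 = 0
  <chi_rho, chi_5> = (1/24)[1*(9)*conj(3) + 6*(1)*conj(-1) + 3*(5)*conj(-1) + 8*(3)*conj(0) + 6*(3)*conj(1)]
      = (1/24)[(27) + (-6) + (-15) + (0) + (18)] = 24/24 = 1
Dimension check: dim(rho) = sum (mult * dim) = 3*1 + 1*1 + 1*2 + 0*3 + 1*3 = 9 = chi_rho(e) = 9.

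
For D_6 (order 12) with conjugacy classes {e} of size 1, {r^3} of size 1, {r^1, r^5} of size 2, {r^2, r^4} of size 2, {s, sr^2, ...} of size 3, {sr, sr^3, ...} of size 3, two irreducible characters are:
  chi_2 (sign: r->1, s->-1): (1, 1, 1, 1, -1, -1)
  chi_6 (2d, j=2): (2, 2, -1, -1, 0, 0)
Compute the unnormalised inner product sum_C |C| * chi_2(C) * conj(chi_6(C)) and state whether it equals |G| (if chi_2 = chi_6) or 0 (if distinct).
Sum = 0; so <chi_2, chi_6> = 0 (distinct irreducibles are orthogonal).

Derivation: Compute term by term over conjugacy classes (|C| * chi_2(C) * conj(chi_6(C))):
  1*(1)*conj(2) + 1*(1)*conj(2) + 2*(1)*conj(-1) + 2*(1)*conj(-1) + 3*(-1)*conj(0) + 3*(-1)*conj(0)
  = (2) + (2) + (-2) + (-2) + (0) + (0)
  = 0.
Dividing by |G| = 12 gives 0/12 = 0, matching the row-orthogonality relation <chi_2, chi_6> = [chi_2 = chi_6].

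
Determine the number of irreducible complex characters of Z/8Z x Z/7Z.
56

The number of irreducible complex representations of a finite group equals its number of conjugacy classes. Z/8Z x Z/7Z is abelian of order 56, so every element is its own conjugacy class: 56 classes, so Z/8Z x Z/7Z (order 56) has exactly 56 irreducible complex representations.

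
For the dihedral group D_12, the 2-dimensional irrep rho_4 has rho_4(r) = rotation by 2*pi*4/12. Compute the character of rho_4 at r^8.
chi_{rho_4}(r^8) = 2*cos(2*pi*4*8/12) = -1

Solution. rho_4(r^8) is rotation by angle 2*pi*4*8/12, whose trace is 2*cos(2*pi*4*8/12) = -1.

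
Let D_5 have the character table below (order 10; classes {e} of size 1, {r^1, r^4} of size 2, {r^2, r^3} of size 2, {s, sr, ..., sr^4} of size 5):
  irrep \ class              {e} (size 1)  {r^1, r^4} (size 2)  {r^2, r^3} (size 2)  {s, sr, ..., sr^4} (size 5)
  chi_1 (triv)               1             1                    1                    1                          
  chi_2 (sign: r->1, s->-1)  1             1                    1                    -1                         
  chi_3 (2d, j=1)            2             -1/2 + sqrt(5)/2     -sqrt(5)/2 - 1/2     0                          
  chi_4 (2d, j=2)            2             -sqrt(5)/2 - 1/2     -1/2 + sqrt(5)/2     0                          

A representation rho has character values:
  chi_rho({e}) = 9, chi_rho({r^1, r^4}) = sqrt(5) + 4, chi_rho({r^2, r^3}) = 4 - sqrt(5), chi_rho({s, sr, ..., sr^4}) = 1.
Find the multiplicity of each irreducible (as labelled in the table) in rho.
Multiplicities: chi_1: 3, chi_2: 2, chi_3: 2, chi_4: 0.

Working: Use <chi_rho, chi> = (1/|G|) sum_C |C| * chi_rho(C) * conj(chi(C)) with |G| = 10 for each irreducible chi in the table:
  <chi_rho, chi_1> = (1/10)[1*(9)*conj(1) + 2*(sqrt(5) + 4)*conj(1) + 2*(4 - sqrt(5))*conj(1) + 5*(1)*conj(1)]
      = (1/10)[(9) + (2*sqrt(5) + 8) + (8 - 2*sqrt(5)) + (5)] = 30/10 = 3
  <chi_rho, chi_2> = (1/10)[1*(9)*conj(1) + 2*(sqrt(5) + 4)*conj(1) + 2*(4 - sqrt(5))*conj(1) + 5*(1)*conj(-1)]
      = (1/10)[(9) + (2*sqrt(5) + 8) + (8 - 2*sqrt(5)) + (-5)] = 20/10 = 2
  <chi_rho, chi_3> = (1/10)[1*(9)*conj(2) + 2*(sqrt(5) + 4)*conj(-1/2 + sqrt(5)/2) + 2*(4 - sqrt(5))*conj(-sqrt(5)/2 - 1/2) + 5*(1)*conj(0)]
      = (1/10)[(18) + (1 + 3*sqrt(5)) + (1 - 3*sqrt(5)) + (0)] = 20/10 = 2
  <chi_rho, chi_4> = (1/10)[1*(9)*conj(2) + 2*(sqrt(5) + 4)*conj(-sqrt(5)/2 - 1/2) + 2*(4 - sqrt(5))*conj(-1/2 + sqrt(5)/2) + 5*(1)*conj(0)]
      = (1/10)[(18) + (-5*sqrt(5) - 9) + (-9 + 5*sqrt(5)) + (0)] = 0/10 = 0
Dimension check: dim(rho) = sum (mult * dim) = 3*1 + 2*1 + 2*2 + 0*2 = 9 = chi_rho(e) = 9.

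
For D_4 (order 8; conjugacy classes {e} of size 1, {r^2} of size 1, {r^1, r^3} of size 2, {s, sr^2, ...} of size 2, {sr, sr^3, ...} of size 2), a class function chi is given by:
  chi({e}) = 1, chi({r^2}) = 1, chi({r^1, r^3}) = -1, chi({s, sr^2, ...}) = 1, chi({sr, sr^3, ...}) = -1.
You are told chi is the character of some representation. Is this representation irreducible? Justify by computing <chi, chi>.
Irreducible: <chi, chi> = 1.

Argument: <chi, chi> = (1/|G|) sum_C |C| * |chi(C)|^2 = (1/8)[1*|1|^2 + 1*|1|^2 + 2*|-1|^2 + 2*|1|^2 + 2*|-1|^2]
  = (1/8)[(1) + (1) + (2) + (2) + (2)] = 8/8 = 1.
A character is irreducible iff <chi, chi> = 1, so this representation is irreducible.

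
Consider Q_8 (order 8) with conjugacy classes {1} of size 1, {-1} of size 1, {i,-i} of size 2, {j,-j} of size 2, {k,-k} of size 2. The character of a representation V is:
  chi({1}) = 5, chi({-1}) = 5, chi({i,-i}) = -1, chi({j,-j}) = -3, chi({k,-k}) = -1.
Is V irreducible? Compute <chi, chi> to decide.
Not irreducible (reducible): <chi, chi> = 9 > 1.

Solution. <chi, chi> = (1/|G|) sum_C |C| * |chi(C)|^2 = (1/8)[1*|5|^2 + 1*|5|^2 + 2*|-1|^2 + 2*|-3|^2 + 2*|-1|^2]
  = (1/8)[(25) + (25) + (2) + (18) + (2)] = 72/8 = 9.
A character is irreducible iff <chi, chi> = 1, so this representation is reducible.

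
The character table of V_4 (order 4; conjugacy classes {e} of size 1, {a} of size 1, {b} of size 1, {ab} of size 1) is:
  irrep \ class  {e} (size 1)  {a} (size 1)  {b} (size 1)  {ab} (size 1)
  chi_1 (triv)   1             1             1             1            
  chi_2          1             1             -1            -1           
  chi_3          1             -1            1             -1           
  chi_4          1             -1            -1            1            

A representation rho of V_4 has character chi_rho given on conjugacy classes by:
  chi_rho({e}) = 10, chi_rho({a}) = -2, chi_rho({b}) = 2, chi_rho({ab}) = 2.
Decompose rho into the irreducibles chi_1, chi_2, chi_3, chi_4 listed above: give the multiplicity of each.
Multiplicities: chi_1: 3, chi_2: 1, chi_3: 3, chi_4: 3.

Explanation: Use <chi_rho, chi> = (1/|G|) sum_C |C| * chi_rho(C) * conj(chi(C)) with |G| = 4 for each irreducible chi in the table:
  <chi_rho, chi_1> = (1/4)[1*(10)*conj(1) + 1*(-2)*conj(1) + 1*(2)*conj(1) + 1*(2)*conj(1)]
      = (1/4)[(10) + (-2) + (2) + (2)] = 12/4 = 3
  <chi_rho, chi_2> = (1/4)[1*(10)*conj(1) + 1*(-2)*conj(1) + 1*(2)*conj(-1) + 1*(2)*conj(-1)]
      = (1/4)[(10) + (-2) + (-2) + (-2)] = 4/4 = 1
  <chi_rho, chi_3> = (1/4)[1*(10)*conj(1) + 1*(-2)*conj(-1) + 1*(2)*conj(1) + 1*(2)*conj(-1)]
      = (1/4)[(10) + (2) + (2) + (-2)] = 12/4 = 3
  <chi_rho, chi_4> = (1/4)[1*(10)*conj(1) + 1*(-2)*conj(-1) + 1*(2)*conj(-1) + 1*(2)*conj(1)]
      = (1/4)[(10) + (2) + (-2) + (2)] = 12/4 = 3
Dimension check: dim(rho) = sum (mult * dim) = 3*1 + 1*1 + 3*1 + 3*1 = 10 = chi_rho(e) = 10.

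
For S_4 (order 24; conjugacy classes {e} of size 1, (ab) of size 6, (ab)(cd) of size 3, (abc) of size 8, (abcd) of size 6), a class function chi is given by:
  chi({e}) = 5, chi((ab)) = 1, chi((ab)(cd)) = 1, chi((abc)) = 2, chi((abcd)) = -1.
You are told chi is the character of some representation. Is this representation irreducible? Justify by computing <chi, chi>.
Not irreducible (reducible): <chi, chi> = 3 > 1.

Solution. <chi, chi> = (1/|G|) sum_C |C| * |chi(C)|^2 = (1/24)[1*|5|^2 + 6*|1|^2 + 3*|1|^2 + 8*|2|^2 + 6*|-1|^2]
  = (1/24)[(25) + (6) + (3) + (32) + (6)] = 72/24 = 3.
A character is irreducible iff <chi, chi> = 1, so this representation is reducible.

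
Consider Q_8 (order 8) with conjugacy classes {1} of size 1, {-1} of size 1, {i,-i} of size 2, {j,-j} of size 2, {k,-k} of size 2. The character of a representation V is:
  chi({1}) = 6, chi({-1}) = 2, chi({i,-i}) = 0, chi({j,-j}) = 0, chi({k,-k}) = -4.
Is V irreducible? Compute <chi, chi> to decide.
Not irreducible (reducible): <chi, chi> = 9 > 1.

Solution. <chi, chi> = (1/|G|) sum_C |C| * |chi(C)|^2 = (1/8)[1*|6|^2 + 1*|2|^2 + 2*|0|^2 + 2*|0|^2 + 2*|-4|^2]
  = (1/8)[(36) + (4) + (0) + (0) + (32)] = 72/8 = 9.
A character is irreducible iff <chi, chi> = 1, so this representation is reducible.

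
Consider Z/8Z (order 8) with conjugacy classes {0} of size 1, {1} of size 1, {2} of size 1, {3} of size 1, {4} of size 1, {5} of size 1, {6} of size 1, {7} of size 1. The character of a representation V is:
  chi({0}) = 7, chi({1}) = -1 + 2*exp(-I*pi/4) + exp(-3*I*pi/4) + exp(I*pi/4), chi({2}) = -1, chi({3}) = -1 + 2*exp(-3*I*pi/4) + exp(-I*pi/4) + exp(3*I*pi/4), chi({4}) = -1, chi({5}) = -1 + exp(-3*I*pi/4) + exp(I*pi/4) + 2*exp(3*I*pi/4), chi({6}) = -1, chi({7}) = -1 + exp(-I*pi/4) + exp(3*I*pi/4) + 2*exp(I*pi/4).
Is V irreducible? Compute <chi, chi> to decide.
Not irreducible (reducible): <chi, chi> = 9 > 1.

Derivation: <chi, chi> = (1/|G|) sum_C |C| * |chi(C)|^2 = (1/8)[1*|7|^2 + 1*|-1 + 2*exp(-I*pi/4) + exp(-3*I*pi/4) + exp(I*pi/4)|^2 + 1*|-1|^2 + 1*|-1 + 2*exp(-3*I*pi/4) + exp(-I*pi/4) + exp(3*I*pi/4)|^2 + 1*|-1|^2 + 1*|-1 + exp(-3*I*pi/4) + exp(I*pi/4) + 2*exp(3*I*pi/4)|^2 + 1*|-1|^2 + 1*|-1 + exp(-I*pi/4) + exp(3*I*pi/4) + 2*exp(I*pi/4)|^2]
  = (1/8)[(49) + (5 - 3*exp(I*pi/4) - exp(3*I*pi/4) - exp(-3*I*pi/4) - 3*exp(-I*pi/4)) + (1) + (5 - 3*exp(3*I*pi/4) - exp(I*pi/4) - exp(-I*pi/4) - 3*exp(-3*I*pi/4)) + (1) + (5 - 3*exp(3*I*pi/4) - exp(I*pi/4) - exp(-I*pi/4) - 3*exp(-3*I*pi/4)) + (1) + (5 - 3*exp(I*pi/4) - exp(3*I*pi/4) - exp(-3*I*pi/4) - 3*exp(-I*pi/4))] = 72/8 = 9.
(Exp terms are combined using exp(i*s)*conj(exp(i*t)) = exp(i*(s-t)), and sums of them are collapsed using the identity that for every m > 1 the m distinct m-th roots of unity sum to 0, e.g. 1 + exp(2*I*pi/3) + exp(-2*I*pi/3) = 0.)
A character is irreducible iff <chi, chi> = 1, so this representation is reducible.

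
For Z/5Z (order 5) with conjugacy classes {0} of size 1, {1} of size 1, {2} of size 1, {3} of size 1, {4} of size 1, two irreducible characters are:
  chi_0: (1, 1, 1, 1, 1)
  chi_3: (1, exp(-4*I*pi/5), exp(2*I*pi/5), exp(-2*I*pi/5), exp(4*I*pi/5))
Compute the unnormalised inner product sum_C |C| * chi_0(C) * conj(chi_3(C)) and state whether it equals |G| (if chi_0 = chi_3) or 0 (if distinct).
Sum = 0; so <chi_0, chi_3> = 0 (distinct irreducibles are orthogonal).

Working: Compute term by term over conjugacy classes (|C| * chi_0(C) * conj(chi_3(C))):
  1*(1)*conj(1) + 1*(1)*conj(exp(-4*I*pi/5)) + 1*(1)*conj(exp(2*I*pi/5)) + 1*(1)*conj(exp(-2*I*pi/5)) + 1*(1)*conj(exp(4*I*pi/5))
  = (1) + (exp(4*I*pi/5)) + (exp(-2*I*pi/5)) + (exp(2*I*pi/5)) + (exp(-4*I*pi/5))
  = 0.
(Exp terms are combined using exp(i*s)*conj(exp(i*t)) = exp(i*(s-t)), and sums of them are collapsed using the identity that for every m > 1 the m distinct m-th roots of unity sum to 0, e.g. 1 + exp(2*I*pi/3) + exp(-2*I*pi/3) = 0.)
Dividing by |G| = 5 gives 0/5 = 0, matching the row-orthogonality relation <chi_0, chi_3> = [chi_0 = chi_3].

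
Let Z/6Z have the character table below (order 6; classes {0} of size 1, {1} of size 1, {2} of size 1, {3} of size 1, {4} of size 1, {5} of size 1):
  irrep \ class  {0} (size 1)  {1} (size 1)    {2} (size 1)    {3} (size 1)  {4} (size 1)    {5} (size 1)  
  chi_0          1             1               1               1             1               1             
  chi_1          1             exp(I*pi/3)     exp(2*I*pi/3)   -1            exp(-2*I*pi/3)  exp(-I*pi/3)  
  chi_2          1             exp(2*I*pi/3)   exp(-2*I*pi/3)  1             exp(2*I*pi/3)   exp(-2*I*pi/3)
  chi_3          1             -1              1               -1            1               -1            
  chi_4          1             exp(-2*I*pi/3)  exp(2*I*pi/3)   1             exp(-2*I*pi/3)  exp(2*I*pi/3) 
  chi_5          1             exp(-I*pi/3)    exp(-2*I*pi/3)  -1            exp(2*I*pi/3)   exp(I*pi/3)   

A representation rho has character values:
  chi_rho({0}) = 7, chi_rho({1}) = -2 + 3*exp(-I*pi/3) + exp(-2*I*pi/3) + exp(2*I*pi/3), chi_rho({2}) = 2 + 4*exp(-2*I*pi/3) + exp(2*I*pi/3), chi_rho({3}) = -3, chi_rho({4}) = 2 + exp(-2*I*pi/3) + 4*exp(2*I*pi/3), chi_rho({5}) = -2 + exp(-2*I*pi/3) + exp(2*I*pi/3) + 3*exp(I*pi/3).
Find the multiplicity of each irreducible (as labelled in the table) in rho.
Multiplicities: chi_0: 0, chi_1: 0, chi_2: 1, chi_3: 2, chi_4: 1, chi_5: 3.

Working: Use <chi_rho, chi> = (1/|G|) sum_C |C| * chi_rho(C) * conj(chi(C)) with |G| = 6 for each irreducible chi in the table:
  <chi_rho, chi_0> = (1/6)[1*(7)*conj(1) + 1*(-2 + 3*exp(-I*pi/3) + exp(-2*I*pi/3) + exp(2*I*pi/3))*conj(1) + 1*(2 + 4*exp(-2*I*pi/3) + exp(2*I*pi/3))*conj(1) + 1*(-3)*conj(1) + 1*(2 + exp(-2*I*pi/3) + 4*exp(2*I*pi/3))*conj(1) + 1*(-2 + exp(-2*I*pi/3) + exp(2*I*pi/3) + 3*exp(I*pi/3))*conj(1)]
      = (1/6)[(7) + (-2 + 3*exp(-I*pi/3) + exp(-2*I*pi/3) + exp(2*I*pi/3)) + (2 + 4*exp(-2*I*pi/3) + exp(2*I*pi/3)) + (-3) + (2 + exp(-2*I*pi/3) + 4*exp(2*I*pi/3)) + (-2 + exp(-2*I*pi/3) + exp(2*I*pi/3) + 3*exp(I*pi/3))] = 0/6 = 0
  <chi_rho, chi_1> = (1/6)[1*(7)*conj(1) + 1*(-2 + 3*exp(-I*pi/3) + exp(-2*I*pi/3) + exp(2*I*pi/3))*conj(exp(I*pi/3)) + 1*(2 + 4*exp(-2*I*pi/3) + exp(2*I*pi/3))*conj(exp(2*I*pi/3)) + 1*(-3)*conj(-1) + 1*(2 + exp(-2*I*pi/3) + 4*exp(2*I*pi/3))*conj(exp(-2*I*pi/3)) + 1*(-2 + exp(-2*I*pi/3) + exp(2*I*pi/3) + 3*exp(I*pi/3))*conj(exp(-I*pi/3))]
      = (1/6)[(7) + (-3) + (1 + 2*exp(-2*I*pi/3) + 4*exp(2*I*pi/3)) + (3) + (1 + 4*exp(-2*I*pi/3) + 2*exp(2*I*pi/3)) + (-3)] = 0/6 = 0
  <chi_rho, chi_2> = (1/6)[1*(7)*conj(1) + 1*(-2 + 3*exp(-I*pi/3) + exp(-2*I*pi/3) + exp(2*I*pi/3))*conj(exp(2*I*pi/3)) + 1*(2 + 4*exp(-2*I*pi/3) + exp(2*I*pi/3))*conj(exp(-2*I*pi/3)) + 1*(-3)*conj(1) + 1*(2 + exp(-2*I*pi/3) + 4*exp(2*I*pi/3))*conj(exp(2*I*pi/3)) + 1*(-2 + exp(-2*I*pi/3) + exp(2*I*pi/3) + 3*exp(I*pi/3))*conj(exp(-2*I*pi/3))]
      = (1/6)[(7) + (-2 + exp(2*I*pi/3) - 2*exp(-2*I*pi/3)) + (4 + exp(-2*I*pi/3) + 2*exp(2*I*pi/3)) + (-3) + (4 + 2*exp(-2*I*pi/3) + exp(2*I*pi/3)) + (-2 - 2*exp(2*I*pi/3) + exp(-2*I*pi/3))] = 6/6 = 1
  <chi_rho, chi_3> = (1/6)[1*(7)*conj(1) + 1*(-2 + 3*exp(-I*pi/3) + exp(-2*I*pi/3) + exp(2*I*pi/3))*conj(-1) + 1*(2 + 4*exp(-2*I*pi/3) + exp(2*I*pi/3))*conj(1) + 1*(-3)*conj(-1) + 1*(2 + exp(-2*I*pi/3) + 4*exp(2*I*pi/3))*conj(1) + 1*(-2 + exp(-2*I*pi/3) + exp(2*I*pi/3) + 3*exp(I*pi/3))*conj(-1)]
      = (1/6)[(7) + (2 - exp(2*I*pi/3) - exp(-2*I*pi/3) - 3*exp(-I*pi/3)) + (2 + 4*exp(-2*I*pi/3) + exp(2*I*pi/3)) + (3) + (2 + exp(-2*I*pi/3) + 4*exp(2*I*pi/3)) + (2 - 3*exp(I*pi/3) - exp(2*I*pi/3) - exp(-2*I*pi/3))] = 12/6 = 2
  <chi_rho, chi_4> = (1/6)[1*(7)*conj(1) + 1*(-2 + 3*exp(-I*pi/3) + exp(-2*I*pi/3) + exp(2*I*pi/3))*conj(exp(-2*I*pi/3)) + 1*(2 + 4*exp(-2*I*pi/3) + exp(2*I*pi/3))*conj(exp(2*I*pi/3)) + 1*(-3)*conj(1) + 1*(2 + exp(-2*I*pi/3) + 4*exp(2*I*pi/3))*conj(exp(-2*I*pi/3)) + 1*(-2 + exp(-2*I*pi/3) + exp(2*I*pi/3) + 3*exp(I*pi/3))*conj(exp(2*I*pi/3))]
      = (1/6)[(7) + (3) + (1 + 2*exp(-2*I*pi/3) + 4*exp(2*I*pi/3)) + (-3) + (1 + 4*exp(-2*I*pi/3) + 2*exp(2*I*pi/3)) + (3)] = 6/6 = 1
  <chi_rho, chi_5> = (1/6)[1*(7)*conj(1) + 1*(-2 + 3*exp(-I*pi/3) + exp(-2*I*pi/3) + exp(2*I*pi/3))*conj(exp(-I*pi/3)) + 1*(2 + 4*exp(-2*I*pi/3) + exp(2*I*pi/3))*conj(exp(-2*I*pi/3)) + 1*(-3)*conj(-1) + 1*(2 + exp(-2*I*pi/3) + 4*exp(2*I*pi/3))*conj(exp(2*I*pi/3)) + 1*(-2 + exp(-2*I*pi/3) + exp(2*I*pi/3) + 3*exp(I*pi/3))*conj(exp(I*pi/3))]
      = (1/6)[(7) + (2 - 2*exp(I*pi/3) + exp(-I*pi/3)) + (4 + exp(-2*I*pi/3) + 2*exp(2*I*pi/3)) + (3) + (4 + 2*exp(-2*I*pi/3) + exp(2*I*pi/3)) + (2 + exp(I*pi/3) - 2*exp(-I*pi/3))] = 18/6 = 3
(Exp terms are combined using exp(i*s)*conj(exp(i*t)) = exp(i*(s-t)), and sums of them are collapsed using the identity that for every m > 1 the m distinct m-th roots of unity sum to 0, e.g. 1 + exp(2*I*pi/3) + exp(-2*I*pi/3) = 0.)
Dimension check: dim(rho) = sum (mult * dim) = 0*1 + 0*1 + 1*1 + 2*1 + 1*1 + 3*1 = 7 = chi_rho(e) = 7.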